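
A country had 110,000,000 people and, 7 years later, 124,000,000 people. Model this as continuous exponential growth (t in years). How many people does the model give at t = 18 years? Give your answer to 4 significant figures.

≈ 149,700,000 people

r = ln(124000000/110000000) / 7 ≈ 0.017114 per year
P(18) = 110000000 · e^(0.017114·18) = 110000000 · 1.36078 ≈ 149686123.82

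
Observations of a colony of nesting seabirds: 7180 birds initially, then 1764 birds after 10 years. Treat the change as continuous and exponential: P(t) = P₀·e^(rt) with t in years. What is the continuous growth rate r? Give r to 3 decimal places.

1764 = 7180 · e^(r·10)
e^(10r) = 1764/7180 = 0.24568
r = ln(0.24568) / 10 = -1.40372 / 10

r ≈ -0.140 per year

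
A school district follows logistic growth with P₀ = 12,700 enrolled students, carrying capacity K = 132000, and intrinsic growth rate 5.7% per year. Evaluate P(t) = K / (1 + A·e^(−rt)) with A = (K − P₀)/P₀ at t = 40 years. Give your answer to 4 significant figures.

A = (132000 − 12700)/12700 = 9.3937
P(40) = 132000 / (1 + 9.3937·e^(−0.057·40)) = 132000 / (1 + 9.3937·0.102284)
= 132000 / 1.96083 ≈ 67318.53

≈ 67,320 enrolled students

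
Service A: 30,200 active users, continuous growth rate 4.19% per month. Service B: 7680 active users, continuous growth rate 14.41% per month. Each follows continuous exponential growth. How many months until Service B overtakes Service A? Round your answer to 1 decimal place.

t ≈ 13.4 months

30200·e^(0.0419t) = 7680·e^(0.1441t)
30200/7680 = e^((0.1441 − 0.0419)t) → ln(3.93229) = 0.1022·t
t = 1.36922 / 0.1022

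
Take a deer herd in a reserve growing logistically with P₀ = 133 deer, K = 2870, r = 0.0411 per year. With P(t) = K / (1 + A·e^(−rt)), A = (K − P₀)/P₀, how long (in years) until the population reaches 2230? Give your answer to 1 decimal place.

A = (2870 − 133)/133 = 20.57895
2230 = 2870/(1 + 20.57895·e^(−0.0411t)) → 1 + 20.57895·e^(−0.0411t) = 1.287
e^(−0.0411t) = 0.013946 → t = ln(71.70477)/0.0411 = 4.27256/0.0411

t ≈ 104.0 years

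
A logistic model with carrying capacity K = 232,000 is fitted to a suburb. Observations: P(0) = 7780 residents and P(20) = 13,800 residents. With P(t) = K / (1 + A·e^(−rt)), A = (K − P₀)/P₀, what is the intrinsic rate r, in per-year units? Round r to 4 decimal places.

A = (232000 − 7780)/7780 = 28.82005
13800 = 232000/(1 + 28.82005·e^(−r·20)) → e^(−20r) = (16.81159 − 1)/28.82005 = 0.548632
r = −ln(0.548632)/20 = 0.60033/20

r ≈ 0.0300 per year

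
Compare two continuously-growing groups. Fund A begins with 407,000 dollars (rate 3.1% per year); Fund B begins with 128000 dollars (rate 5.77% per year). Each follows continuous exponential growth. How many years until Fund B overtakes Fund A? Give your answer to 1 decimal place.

407000·e^(0.031t) = 128000·e^(0.0577t)
407000/128000 = e^((0.0577 − 0.031)t) → ln(3.17969) = 0.0267·t
t = 1.15678 / 0.0267

t ≈ 43.3 years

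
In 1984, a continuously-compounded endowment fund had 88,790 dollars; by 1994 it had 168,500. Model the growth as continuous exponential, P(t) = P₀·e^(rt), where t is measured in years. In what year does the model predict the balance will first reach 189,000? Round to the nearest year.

year 1996

r = ln(168500/88790) / 10 = 0.64066/10 ≈ 0.064066 per year
t = ln(189000/88790) / r = 0.75547/0.064066 ≈ 11.79 years after 1984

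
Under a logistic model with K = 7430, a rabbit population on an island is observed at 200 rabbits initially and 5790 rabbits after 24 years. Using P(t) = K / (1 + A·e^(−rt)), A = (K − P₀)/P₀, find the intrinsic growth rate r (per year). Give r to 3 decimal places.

A = (7430 − 200)/200 = 36.15
5790 = 7430/(1 + 36.15·e^(−r·24)) → e^(−24r) = (1.28325 − 1)/36.15 = 0.007835
r = −ln(0.007835)/24 = 4.84911/24

r ≈ 0.202 per year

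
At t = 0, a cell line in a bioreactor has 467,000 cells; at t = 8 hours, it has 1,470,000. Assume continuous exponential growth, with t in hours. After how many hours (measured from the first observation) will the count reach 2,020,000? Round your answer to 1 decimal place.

t ≈ 10.2 hours

r = ln(1470000/467000) / 8 ≈ 0.143336 per hour
t = ln(2020000/467000) / r = 1.46452 / 0.143336 ≈ 10.217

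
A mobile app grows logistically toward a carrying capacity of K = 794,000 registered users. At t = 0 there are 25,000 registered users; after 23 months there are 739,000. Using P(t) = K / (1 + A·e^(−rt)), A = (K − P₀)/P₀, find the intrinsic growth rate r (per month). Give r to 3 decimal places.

A = (794000 − 25000)/25000 = 30.76
739000 = 794000/(1 + 30.76·e^(−r·23)) → e^(−23r) = (1.07442 − 1)/30.76 = 0.00242
r = −ln(0.00242)/23 = 6.02418/23

r ≈ 0.262 per month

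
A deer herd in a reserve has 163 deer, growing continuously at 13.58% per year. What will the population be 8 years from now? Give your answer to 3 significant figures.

P(8) = 163 · e^(0.1358·8) = 163 · e^(1.0864)
= 163 · 2.96359 ≈ 483.06

≈ 483 deer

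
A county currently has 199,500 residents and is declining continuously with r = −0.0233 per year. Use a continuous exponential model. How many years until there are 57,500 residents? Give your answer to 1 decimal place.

57500 = 199500 · e^(-0.0233·t)
t = ln(57500/199500) / -0.0233 = ln(0.28822) / -0.0233 = -1.24403 / -0.0233

t ≈ 53.4 years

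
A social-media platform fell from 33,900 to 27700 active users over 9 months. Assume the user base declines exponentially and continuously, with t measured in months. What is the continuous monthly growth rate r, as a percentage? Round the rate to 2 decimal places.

r ≈ -2.24% per month

27700 = 33900 · e^(r·9)
e^(9r) = 27700/33900 = 0.81711
r = ln(0.81711) / 9 = -0.20198 / 9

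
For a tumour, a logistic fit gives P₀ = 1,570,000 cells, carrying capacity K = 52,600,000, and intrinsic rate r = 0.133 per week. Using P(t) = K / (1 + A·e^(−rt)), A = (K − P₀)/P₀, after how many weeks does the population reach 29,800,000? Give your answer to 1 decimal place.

A = (52600000 − 1570000)/1570000 = 32.50318
29800000 = 52600000/(1 + 32.50318·e^(−0.133t)) → 1 + 32.50318·e^(−0.133t) = 1.7651
e^(−0.133t) = 0.023539 → t = ln(42.48223)/0.133 = 3.74909/0.133

t ≈ 28.2 weeks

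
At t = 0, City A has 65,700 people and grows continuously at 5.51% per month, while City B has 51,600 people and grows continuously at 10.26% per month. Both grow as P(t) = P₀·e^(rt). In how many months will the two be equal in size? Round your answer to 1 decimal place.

65700·e^(0.0551t) = 51600·e^(0.1026t)
65700/51600 = e^((0.1026 − 0.0551)t) → ln(1.27326) = 0.0475·t
t = 0.24158 / 0.0475

t ≈ 5.1 months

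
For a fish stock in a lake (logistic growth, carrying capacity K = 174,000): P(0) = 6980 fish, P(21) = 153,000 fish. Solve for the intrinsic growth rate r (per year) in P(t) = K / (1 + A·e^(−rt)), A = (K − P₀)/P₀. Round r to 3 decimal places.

r ≈ 0.246 per year

A = (174000 − 6980)/6980 = 23.92837
153000 = 174000/(1 + 23.92837·e^(−r·21)) → e^(−21r) = (1.13725 − 1)/23.92837 = 0.005736
r = −ln(0.005736)/21 = 5.16098/21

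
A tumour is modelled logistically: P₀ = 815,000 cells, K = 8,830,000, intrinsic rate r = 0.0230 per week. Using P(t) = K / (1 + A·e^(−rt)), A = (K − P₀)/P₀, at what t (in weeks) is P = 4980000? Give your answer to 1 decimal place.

t ≈ 110.6 weeks

A = (8830000 − 815000)/815000 = 9.83436
4980000 = 8830000/(1 + 9.83436·e^(−0.023t)) → 1 + 9.83436·e^(−0.023t) = 1.77309
e^(−0.023t) = 0.078611 → t = ln(12.7208)/0.023 = 2.54324/0.023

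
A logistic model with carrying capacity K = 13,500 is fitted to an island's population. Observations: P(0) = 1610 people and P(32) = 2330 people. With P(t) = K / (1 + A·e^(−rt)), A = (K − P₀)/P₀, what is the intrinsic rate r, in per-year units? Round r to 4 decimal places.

A = (13500 − 1610)/1610 = 7.38509
2330 = 13500/(1 + 7.38509·e^(−r·32)) → e^(−32r) = (5.79399 − 1)/7.38509 = 0.649144
r = −ln(0.649144)/32 = 0.4321/32

r ≈ 0.0135 per year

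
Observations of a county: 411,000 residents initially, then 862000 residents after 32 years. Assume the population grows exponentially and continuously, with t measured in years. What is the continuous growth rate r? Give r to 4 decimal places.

r ≈ 0.0231 per year

862000 = 411000 · e^(r·32)
e^(32r) = 862000/411000 = 2.09732
r = ln(2.09732) / 32 = 0.74066 / 32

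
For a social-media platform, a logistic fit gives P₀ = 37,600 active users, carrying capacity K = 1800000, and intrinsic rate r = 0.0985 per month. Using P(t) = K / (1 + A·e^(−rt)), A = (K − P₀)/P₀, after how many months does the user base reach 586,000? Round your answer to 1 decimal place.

t ≈ 31.7 months

A = (1800000 − 37600)/37600 = 46.87234
586000 = 1800000/(1 + 46.87234·e^(−0.0985t)) → 1 + 46.87234·e^(−0.0985t) = 3.07167
e^(−0.0985t) = 0.044198 → t = ln(22.62536)/0.0985 = 3.11907/0.0985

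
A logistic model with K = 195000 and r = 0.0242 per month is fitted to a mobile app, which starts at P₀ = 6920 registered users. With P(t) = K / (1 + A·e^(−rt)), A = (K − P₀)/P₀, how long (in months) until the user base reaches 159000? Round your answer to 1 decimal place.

t ≈ 197.8 months

A = (195000 − 6920)/6920 = 27.17919
159000 = 195000/(1 + 27.17919·e^(−0.0242t)) → 1 + 27.17919·e^(−0.0242t) = 1.22642
e^(−0.0242t) = 0.00833 → t = ln(120.04143)/0.0242 = 4.78784/0.0242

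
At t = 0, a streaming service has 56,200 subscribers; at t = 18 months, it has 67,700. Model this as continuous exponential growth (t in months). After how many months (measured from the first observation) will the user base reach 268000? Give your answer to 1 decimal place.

t ≈ 151.0 months

r = ln(67700/56200) / 18 ≈ 0.010343 per month
t = ln(268000/56200) / r = 1.56207 / 0.010343 ≈ 151.031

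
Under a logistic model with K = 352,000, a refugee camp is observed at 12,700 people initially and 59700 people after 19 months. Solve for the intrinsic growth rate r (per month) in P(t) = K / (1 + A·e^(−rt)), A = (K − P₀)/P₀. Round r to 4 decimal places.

A = (352000 − 12700)/12700 = 26.71654
59700 = 352000/(1 + 26.71654·e^(−r·19)) → e^(−19r) = (5.89615 − 1)/26.71654 = 0.183263
r = −ln(0.183263)/19 = 1.69683/19

r ≈ 0.0893 per month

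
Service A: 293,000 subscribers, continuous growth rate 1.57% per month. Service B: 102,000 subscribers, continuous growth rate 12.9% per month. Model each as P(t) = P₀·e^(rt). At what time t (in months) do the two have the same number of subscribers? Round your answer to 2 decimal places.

t ≈ 9.31 months

293000·e^(0.0157t) = 102000·e^(0.129t)
293000/102000 = e^((0.129 − 0.0157)t) → ln(2.87255) = 0.1133·t
t = 1.0552 / 0.1133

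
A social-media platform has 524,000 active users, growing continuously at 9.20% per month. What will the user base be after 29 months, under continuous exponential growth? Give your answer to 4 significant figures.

≈ 7,551,000 active users

P(29) = 524000 · e^(0.092·29) = 524000 · e^(2.668)
= 524000 · 14.41112 ≈ 7551425.89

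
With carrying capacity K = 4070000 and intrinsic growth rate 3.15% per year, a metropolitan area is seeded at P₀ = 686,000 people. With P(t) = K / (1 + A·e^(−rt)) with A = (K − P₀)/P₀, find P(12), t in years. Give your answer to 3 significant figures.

≈ 929,000 people

A = (4070000 − 686000)/686000 = 4.93294
P(12) = 4070000 / (1 + 4.93294·e^(−0.0315·12)) = 4070000 / (1 + 4.93294·0.685231)
= 4070000 / 4.3802 ≈ 929180.45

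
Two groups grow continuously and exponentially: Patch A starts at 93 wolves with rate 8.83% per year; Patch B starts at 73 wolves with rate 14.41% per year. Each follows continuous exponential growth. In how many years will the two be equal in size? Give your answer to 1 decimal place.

93·e^(0.0883t) = 73·e^(0.1441t)
93/73 = e^((0.1441 − 0.0883)t) → ln(1.27397) = 0.0558·t
t = 0.24214 / 0.0558

t ≈ 4.3 years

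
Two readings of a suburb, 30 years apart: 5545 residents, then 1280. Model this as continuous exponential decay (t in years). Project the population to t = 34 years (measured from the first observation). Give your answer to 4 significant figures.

r = ln(1280/5545) / 30 ≈ -0.048868 per year
P(34) = 5545 · e^(-0.048868·34) = 5545 · 0.18985 ≈ 1052.73

≈ 1,053 residents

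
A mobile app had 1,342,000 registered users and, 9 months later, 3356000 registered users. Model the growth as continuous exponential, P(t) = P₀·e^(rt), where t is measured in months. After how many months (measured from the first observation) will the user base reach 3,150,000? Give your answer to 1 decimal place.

r = ln(3356000/1342000) / 9 ≈ 0.101843 per month
t = ln(3150000/1342000) / r = 0.85324 / 0.101843 ≈ 8.378

t ≈ 8.4 months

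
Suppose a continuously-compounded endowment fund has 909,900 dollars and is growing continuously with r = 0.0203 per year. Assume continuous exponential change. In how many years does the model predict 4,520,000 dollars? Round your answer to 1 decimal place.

t ≈ 79.0 years

4520000 = 909900 · e^(0.0203·t)
t = ln(4520000/909900) / 0.0203 = ln(4.96758) / 0.0203 = 1.60293 / 0.0203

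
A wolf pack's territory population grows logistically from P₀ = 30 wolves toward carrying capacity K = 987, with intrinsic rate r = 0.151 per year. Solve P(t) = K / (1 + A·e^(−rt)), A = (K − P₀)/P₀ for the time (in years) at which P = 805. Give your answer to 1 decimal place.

t ≈ 32.8 years

A = (987 − 30)/30 = 31.9
805 = 987/(1 + 31.9·e^(−0.151t)) → 1 + 31.9·e^(−0.151t) = 1.22609
e^(−0.151t) = 0.007087 → t = ln(141.09615)/0.151 = 4.94944/0.151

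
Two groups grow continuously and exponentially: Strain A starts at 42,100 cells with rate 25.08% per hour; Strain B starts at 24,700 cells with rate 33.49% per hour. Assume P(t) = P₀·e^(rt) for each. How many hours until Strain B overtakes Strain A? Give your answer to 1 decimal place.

42100·e^(0.2508t) = 24700·e^(0.3349t)
42100/24700 = e^((0.3349 − 0.2508)t) → ln(1.70445) = 0.0841·t
t = 0.53324 / 0.0841

t ≈ 6.3 hours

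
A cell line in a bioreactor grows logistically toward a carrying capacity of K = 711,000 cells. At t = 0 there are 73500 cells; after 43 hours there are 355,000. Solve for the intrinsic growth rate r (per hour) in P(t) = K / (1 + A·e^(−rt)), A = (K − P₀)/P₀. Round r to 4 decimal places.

r ≈ 0.0502 per hour

A = (711000 − 73500)/73500 = 8.67347
355000 = 711000/(1 + 8.67347·e^(−r·43)) → e^(−43r) = (2.00282 − 1)/8.67347 = 0.115619
r = −ln(0.115619)/43 = 2.15746/43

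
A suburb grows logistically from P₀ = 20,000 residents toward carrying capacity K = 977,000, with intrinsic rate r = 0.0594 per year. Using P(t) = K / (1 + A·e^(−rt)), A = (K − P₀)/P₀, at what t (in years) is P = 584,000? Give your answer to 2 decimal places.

A = (977000 − 20000)/20000 = 47.85
584000 = 977000/(1 + 47.85·e^(−0.0594t)) → 1 + 47.85·e^(−0.0594t) = 1.67295
e^(−0.0594t) = 0.014064 → t = ln(71.10534)/0.0594 = 4.26416/0.0594

t ≈ 71.79 years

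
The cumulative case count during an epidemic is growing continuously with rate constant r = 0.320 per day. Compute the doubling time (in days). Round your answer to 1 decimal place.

doubling time = ln(2) / |r| = 0.69315 / 0.32

doubling time ≈ 2.2 days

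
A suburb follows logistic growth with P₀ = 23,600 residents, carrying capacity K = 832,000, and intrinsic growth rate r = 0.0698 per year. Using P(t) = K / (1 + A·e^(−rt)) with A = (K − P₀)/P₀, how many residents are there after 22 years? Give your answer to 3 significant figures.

A = (832000 − 23600)/23600 = 34.25424
P(22) = 832000 / (1 + 34.25424·e^(−0.0698·22)) = 832000 / (1 + 34.25424·0.215326)
= 832000 / 8.37584 ≈ 99333.28

≈ 99,300 residents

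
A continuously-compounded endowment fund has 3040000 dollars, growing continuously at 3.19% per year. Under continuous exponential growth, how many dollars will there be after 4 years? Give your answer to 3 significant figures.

≈ 3,450,000 dollars

P(4) = 3040000 · e^(0.0319·4) = 3040000 · e^(0.1276)
= 3040000 · 1.1361 ≈ 3453739.36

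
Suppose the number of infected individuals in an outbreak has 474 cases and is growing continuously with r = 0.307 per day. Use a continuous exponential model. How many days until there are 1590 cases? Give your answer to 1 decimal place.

t ≈ 3.9 days

1590 = 474 · e^(0.307·t)
t = ln(1590/474) / 0.307 = ln(3.35443) / 0.307 = 1.21028 / 0.307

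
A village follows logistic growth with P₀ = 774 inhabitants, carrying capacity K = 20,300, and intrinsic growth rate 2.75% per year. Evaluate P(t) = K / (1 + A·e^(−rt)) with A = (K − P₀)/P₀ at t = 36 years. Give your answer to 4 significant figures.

A = (20300 − 774)/774 = 25.22739
P(36) = 20300 / (1 + 25.22739·e^(−0.0275·36)) = 20300 / (1 + 25.22739·0.371577)
= 20300 / 10.37391 ≈ 1956.83

≈ 1,957 inhabitants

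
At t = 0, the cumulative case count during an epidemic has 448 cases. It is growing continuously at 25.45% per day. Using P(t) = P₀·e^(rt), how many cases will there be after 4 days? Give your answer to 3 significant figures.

≈ 1,240 cases

P(4) = 448 · e^(0.2545·4) = 448 · e^(1.018)
= 448 · 2.76765 ≈ 1239.91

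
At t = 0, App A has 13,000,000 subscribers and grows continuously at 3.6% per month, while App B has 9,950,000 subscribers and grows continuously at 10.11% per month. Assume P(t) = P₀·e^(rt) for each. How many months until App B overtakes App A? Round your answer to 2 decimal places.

t ≈ 4.11 months

13000000·e^(0.036t) = 9950000·e^(0.1011t)
13000000/9950000 = e^((0.1011 − 0.036)t) → ln(1.30653) = 0.0651·t
t = 0.26738 / 0.0651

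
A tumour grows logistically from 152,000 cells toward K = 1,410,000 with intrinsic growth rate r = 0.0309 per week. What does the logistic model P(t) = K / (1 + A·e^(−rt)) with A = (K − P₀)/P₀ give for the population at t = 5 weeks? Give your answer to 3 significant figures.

≈ 174,000 cells

A = (1410000 − 152000)/152000 = 8.27632
P(5) = 1410000 / (1 + 8.27632·e^(−0.0309·5)) = 1410000 / (1 + 8.27632·0.856843)
= 1410000 / 8.09151 ≈ 174256.78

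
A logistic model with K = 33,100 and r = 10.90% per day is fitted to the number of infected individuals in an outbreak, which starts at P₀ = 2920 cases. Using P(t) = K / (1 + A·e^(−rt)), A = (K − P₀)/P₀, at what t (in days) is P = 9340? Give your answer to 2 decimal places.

t ≈ 12.86 days

A = (33100 − 2920)/2920 = 10.33562
9340 = 33100/(1 + 10.33562·e^(−0.109t)) → 1 + 10.33562·e^(−0.109t) = 3.5439
e^(−0.109t) = 0.246129 → t = ln(4.06291)/0.109 = 1.4019/0.109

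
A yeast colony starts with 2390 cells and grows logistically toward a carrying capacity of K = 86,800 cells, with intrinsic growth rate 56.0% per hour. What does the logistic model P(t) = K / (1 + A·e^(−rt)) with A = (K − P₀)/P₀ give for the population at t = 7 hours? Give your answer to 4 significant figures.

≈ 51,040 cells

A = (86800 − 2390)/2390 = 35.31799
P(7) = 86800 / (1 + 35.31799·e^(−0.56·7)) = 86800 / (1 + 35.31799·0.019841)
= 86800 / 1.70075 ≈ 51036.38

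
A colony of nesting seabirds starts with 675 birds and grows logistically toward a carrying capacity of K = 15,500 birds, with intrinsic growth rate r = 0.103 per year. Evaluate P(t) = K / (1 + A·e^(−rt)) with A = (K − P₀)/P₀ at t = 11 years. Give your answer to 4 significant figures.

≈ 1,920 birds

A = (15500 − 675)/675 = 21.96296
P(11) = 15500 / (1 + 21.96296·e^(−0.103·11)) = 15500 / (1 + 21.96296·0.322066)
= 15500 / 8.07352 ≈ 1919.86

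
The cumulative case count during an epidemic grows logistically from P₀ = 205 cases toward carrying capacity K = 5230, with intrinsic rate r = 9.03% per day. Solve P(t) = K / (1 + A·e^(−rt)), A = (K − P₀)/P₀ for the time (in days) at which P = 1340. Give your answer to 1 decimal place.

A = (5230 − 205)/205 = 24.5122
1340 = 5230/(1 + 24.5122·e^(−0.0903t)) → 1 + 24.5122·e^(−0.0903t) = 3.90299
e^(−0.0903t) = 0.11843 → t = ln(8.44379)/0.0903 = 2.13343/0.0903

t ≈ 23.6 days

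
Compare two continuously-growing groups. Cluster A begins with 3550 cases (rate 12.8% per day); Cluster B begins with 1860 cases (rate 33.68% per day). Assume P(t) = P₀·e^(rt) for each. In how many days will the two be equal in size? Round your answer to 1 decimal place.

3550·e^(0.128t) = 1860·e^(0.3368t)
3550/1860 = e^((0.3368 − 0.128)t) → ln(1.9086) = 0.2088·t
t = 0.64637 / 0.2088

t ≈ 3.1 days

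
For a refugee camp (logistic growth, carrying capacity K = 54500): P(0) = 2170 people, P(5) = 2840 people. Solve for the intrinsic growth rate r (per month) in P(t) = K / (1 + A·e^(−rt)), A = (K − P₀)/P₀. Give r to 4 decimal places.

A = (54500 − 2170)/2170 = 24.11521
2840 = 54500/(1 + 24.11521·e^(−r·5)) → e^(−5r) = (19.19014 − 1)/24.11521 = 0.754302
r = −ln(0.754302)/5 = 0.28196/5

r ≈ 0.0564 per month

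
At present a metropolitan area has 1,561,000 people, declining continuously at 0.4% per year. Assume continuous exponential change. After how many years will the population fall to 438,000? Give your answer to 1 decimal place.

t ≈ 317.7 years

438000 = 1561000 · e^(-0.004·t)
t = ln(438000/1561000) / -0.004 = ln(0.28059) / -0.004 = -1.27086 / -0.004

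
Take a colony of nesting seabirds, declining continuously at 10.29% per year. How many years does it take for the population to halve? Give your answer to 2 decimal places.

half-life ≈ 6.74 years

half-life = ln(2) / |r| = 0.69315 / 0.1029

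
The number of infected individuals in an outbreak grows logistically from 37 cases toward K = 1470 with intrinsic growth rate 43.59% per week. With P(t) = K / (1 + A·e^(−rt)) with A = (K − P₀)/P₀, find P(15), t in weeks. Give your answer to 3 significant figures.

≈ 1,390 cases

A = (1470 − 37)/37 = 38.72973
P(15) = 1470 / (1 + 38.72973·e^(−0.4359·15)) = 1470 / (1 + 38.72973·0.001447)
= 1470 / 1.05603 ≈ 1392.01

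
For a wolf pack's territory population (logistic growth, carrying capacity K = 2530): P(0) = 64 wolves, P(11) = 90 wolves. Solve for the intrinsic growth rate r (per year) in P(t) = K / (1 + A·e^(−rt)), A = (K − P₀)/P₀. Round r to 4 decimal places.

A = (2530 − 64)/64 = 38.53125
90 = 2530/(1 + 38.53125·e^(−r·11)) → e^(−11r) = (28.11111 − 1)/38.53125 = 0.703614
r = −ln(0.703614)/11 = 0.35153/11

r ≈ 0.0320 per year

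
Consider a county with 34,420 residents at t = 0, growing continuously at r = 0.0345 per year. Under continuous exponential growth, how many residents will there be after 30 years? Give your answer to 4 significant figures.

P(30) = 34420 · e^(0.0345·30) = 34420 · e^(1.035)
= 34420 · 2.81511 ≈ 96895.96

≈ 96,900 residents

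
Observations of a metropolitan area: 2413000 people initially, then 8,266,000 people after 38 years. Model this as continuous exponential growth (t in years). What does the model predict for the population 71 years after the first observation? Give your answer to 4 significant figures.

r = ln(8266000/2413000) / 38 ≈ 0.032402 per year
P(71) = 2413000 · e^(0.032402·71) = 2413000 · 9.97966 ≈ 24080927.29

≈ 24,080,000 people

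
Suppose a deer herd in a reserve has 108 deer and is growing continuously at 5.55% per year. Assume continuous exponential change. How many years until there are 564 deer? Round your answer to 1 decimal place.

564 = 108 · e^(0.0555·t)
t = ln(564/108) / 0.0555 = ln(5.22222) / 0.0555 = 1.65292 / 0.0555

t ≈ 29.8 years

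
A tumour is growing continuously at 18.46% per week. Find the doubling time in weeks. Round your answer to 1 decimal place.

doubling time = ln(2) / |r| = 0.69315 / 0.1846

doubling time ≈ 3.8 weeks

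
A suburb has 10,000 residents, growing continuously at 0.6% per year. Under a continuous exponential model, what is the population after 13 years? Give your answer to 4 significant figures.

≈ 10,810 residents

P(13) = 10000 · e^(0.006·13) = 10000 · e^(0.078)
= 10000 · 1.08112 ≈ 10811.23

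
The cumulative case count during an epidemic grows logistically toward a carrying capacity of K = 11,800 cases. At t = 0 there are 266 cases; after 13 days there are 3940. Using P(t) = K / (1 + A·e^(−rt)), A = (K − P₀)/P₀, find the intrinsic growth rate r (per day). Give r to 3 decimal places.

A = (11800 − 266)/266 = 43.3609
3940 = 11800/(1 + 43.3609·e^(−r·13)) → e^(−13r) = (2.99492 − 1)/43.3609 = 0.046007
r = −ln(0.046007)/13 = 3.07895/13

r ≈ 0.237 per day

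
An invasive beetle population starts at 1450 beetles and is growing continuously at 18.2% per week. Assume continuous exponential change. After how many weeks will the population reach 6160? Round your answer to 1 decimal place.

t ≈ 7.9 weeks

6160 = 1450 · e^(0.182·t)
t = ln(6160/1450) / 0.182 = ln(4.24828) / 0.182 = 1.44651 / 0.182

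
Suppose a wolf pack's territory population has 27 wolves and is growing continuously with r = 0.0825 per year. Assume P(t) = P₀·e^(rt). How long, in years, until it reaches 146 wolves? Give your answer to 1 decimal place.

146 = 27 · e^(0.0825·t)
t = ln(146/27) / 0.0825 = ln(5.40741) / 0.0825 = 1.68777 / 0.0825

t ≈ 20.5 years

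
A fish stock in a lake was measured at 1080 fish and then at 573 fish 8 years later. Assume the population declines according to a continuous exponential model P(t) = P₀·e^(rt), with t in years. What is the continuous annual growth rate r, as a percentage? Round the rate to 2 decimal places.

573 = 1080 · e^(r·8)
e^(8r) = 573/1080 = 0.53056
r = ln(0.53056) / 8 = -0.63383 / 8

r ≈ -7.92% per year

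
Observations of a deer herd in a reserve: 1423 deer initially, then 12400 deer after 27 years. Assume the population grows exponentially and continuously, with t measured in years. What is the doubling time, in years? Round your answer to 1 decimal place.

doubling time ≈ 8.6 years

r = ln(12400/1423) / 27 = ln(8.71398) / 27 ≈ 0.080183 per year
doubling time = ln 2 / |r| = 0.69315 / 0.080183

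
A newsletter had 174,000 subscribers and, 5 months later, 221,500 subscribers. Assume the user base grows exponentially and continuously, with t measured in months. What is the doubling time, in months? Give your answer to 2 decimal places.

doubling time ≈ 14.36 months

r = ln(221500/174000) / 5 = ln(1.27299) / 5 ≈ 0.048273 per month
doubling time = ln 2 / |r| = 0.69315 / 0.048273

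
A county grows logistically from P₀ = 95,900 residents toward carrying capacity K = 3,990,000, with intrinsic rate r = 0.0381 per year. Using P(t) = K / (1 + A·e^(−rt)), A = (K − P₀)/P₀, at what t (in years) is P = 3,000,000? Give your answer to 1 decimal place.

A = (3990000 − 95900)/95900 = 40.60584
3000000 = 3990000/(1 + 40.60584·e^(−0.0381t)) → 1 + 40.60584·e^(−0.0381t) = 1.33
e^(−0.0381t) = 0.008127 → t = ln(123.048)/0.0381 = 4.81257/0.0381

t ≈ 126.3 years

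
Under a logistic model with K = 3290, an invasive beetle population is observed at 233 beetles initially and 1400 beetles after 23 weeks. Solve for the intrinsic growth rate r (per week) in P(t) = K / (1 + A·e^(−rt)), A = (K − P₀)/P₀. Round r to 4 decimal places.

A = (3290 − 233)/233 = 13.12017
1400 = 3290/(1 + 13.12017·e^(−r·23)) → e^(−23r) = (2.35 − 1)/13.12017 = 0.102895
r = −ln(0.102895)/23 = 2.27405/23

r ≈ 0.0989 per week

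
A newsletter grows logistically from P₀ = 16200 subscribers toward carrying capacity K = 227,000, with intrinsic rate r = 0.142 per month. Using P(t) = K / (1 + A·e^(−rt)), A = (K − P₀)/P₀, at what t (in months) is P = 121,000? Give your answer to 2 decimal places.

A = (227000 − 16200)/16200 = 13.01235
121000 = 227000/(1 + 13.01235·e^(−0.142t)) → 1 + 13.01235·e^(−0.142t) = 1.87603
e^(−0.142t) = 0.067323 → t = ln(14.85372)/0.142 = 2.69825/0.142

t ≈ 19.00 months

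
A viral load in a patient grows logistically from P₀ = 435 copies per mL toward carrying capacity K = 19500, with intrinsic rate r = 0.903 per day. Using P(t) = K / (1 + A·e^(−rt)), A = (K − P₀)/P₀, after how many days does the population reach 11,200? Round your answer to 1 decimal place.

t ≈ 4.5 days

A = (19500 − 435)/435 = 43.82759
11200 = 19500/(1 + 43.82759·e^(−0.903t)) → 1 + 43.82759·e^(−0.903t) = 1.74107
e^(−0.903t) = 0.016909 → t = ln(59.14084)/0.903 = 4.07992/0.903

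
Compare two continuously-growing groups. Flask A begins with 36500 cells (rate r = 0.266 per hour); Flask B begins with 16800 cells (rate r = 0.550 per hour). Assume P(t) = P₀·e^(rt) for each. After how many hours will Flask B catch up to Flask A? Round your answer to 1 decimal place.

t ≈ 2.7 hours

36500·e^(0.266t) = 16800·e^(0.55t)
36500/16800 = e^((0.55 − 0.266)t) → ln(2.17262) = 0.284·t
t = 0.77593 / 0.284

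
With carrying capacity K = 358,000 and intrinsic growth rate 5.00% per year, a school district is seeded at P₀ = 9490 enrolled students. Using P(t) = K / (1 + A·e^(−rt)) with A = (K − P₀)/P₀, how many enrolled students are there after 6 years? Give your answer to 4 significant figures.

≈ 12,690 enrolled students

A = (358000 − 9490)/9490 = 36.72392
P(6) = 358000 / (1 + 36.72392·e^(−0.05·6)) = 358000 / (1 + 36.72392·0.740818)
= 358000 / 28.20575 ≈ 12692.45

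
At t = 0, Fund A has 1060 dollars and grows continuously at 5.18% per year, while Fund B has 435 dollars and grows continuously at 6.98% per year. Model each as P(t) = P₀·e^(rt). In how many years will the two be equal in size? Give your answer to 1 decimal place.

1060·e^(0.0518t) = 435·e^(0.0698t)
1060/435 = e^((0.0698 − 0.0518)t) → ln(2.43678) = 0.018·t
t = 0.89068 / 0.018

t ≈ 49.5 years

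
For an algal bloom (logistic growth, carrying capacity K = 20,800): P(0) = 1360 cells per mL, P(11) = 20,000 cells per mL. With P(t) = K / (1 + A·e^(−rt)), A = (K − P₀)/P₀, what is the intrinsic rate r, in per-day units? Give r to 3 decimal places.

r ≈ 0.534 per day

A = (20800 − 1360)/1360 = 14.29412
20000 = 20800/(1 + 14.29412·e^(−r·11)) → e^(−11r) = (1.04 − 1)/14.29412 = 0.002798
r = −ln(0.002798)/11 = 5.87872/11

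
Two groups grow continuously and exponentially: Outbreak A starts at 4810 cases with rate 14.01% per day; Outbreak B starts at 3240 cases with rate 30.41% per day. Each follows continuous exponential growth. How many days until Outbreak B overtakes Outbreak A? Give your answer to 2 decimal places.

t ≈ 2.41 days

4810·e^(0.1401t) = 3240·e^(0.3041t)
4810/3240 = e^((0.3041 − 0.1401)t) → ln(1.48457) = 0.164·t
t = 0.39512 / 0.164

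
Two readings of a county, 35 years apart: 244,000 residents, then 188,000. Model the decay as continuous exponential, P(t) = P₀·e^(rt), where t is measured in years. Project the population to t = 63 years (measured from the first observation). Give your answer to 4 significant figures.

≈ 152,600 residents

r = ln(188000/244000) / 35 ≈ -0.007449 per year
P(63) = 244000 · e^(-0.007449·63) = 244000 · 0.62544 ≈ 152606.23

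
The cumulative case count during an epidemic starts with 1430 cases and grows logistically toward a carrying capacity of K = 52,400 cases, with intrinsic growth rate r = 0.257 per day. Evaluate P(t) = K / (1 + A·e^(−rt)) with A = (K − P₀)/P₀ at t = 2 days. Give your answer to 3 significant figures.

A = (52400 − 1430)/1430 = 35.64336
P(2) = 52400 / (1 + 35.64336·e^(−0.257·2)) = 52400 / (1 + 35.64336·0.598098)
= 52400 / 22.31823 ≈ 2347.86

≈ 2,350 cases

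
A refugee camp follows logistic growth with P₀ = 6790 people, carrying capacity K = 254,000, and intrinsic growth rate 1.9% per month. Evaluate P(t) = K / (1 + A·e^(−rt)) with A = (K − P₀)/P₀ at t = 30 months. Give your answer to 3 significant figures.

≈ 11,800 people

A = (254000 − 6790)/6790 = 36.40795
P(30) = 254000 / (1 + 36.40795·e^(−0.019·30)) = 254000 / (1 + 36.40795·0.565525)
= 254000 / 21.58962 ≈ 11764.91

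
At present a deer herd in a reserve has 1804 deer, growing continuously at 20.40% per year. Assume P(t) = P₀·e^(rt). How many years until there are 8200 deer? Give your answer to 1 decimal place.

t ≈ 7.4 years

8200 = 1804 · e^(0.204·t)
t = ln(8200/1804) / 0.204 = ln(4.54545) / 0.204 = 1.51413 / 0.204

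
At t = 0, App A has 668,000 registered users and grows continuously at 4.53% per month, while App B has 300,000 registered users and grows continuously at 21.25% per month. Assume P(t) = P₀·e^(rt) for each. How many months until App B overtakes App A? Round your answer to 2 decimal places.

t ≈ 4.79 months

668000·e^(0.0453t) = 300000·e^(0.2125t)
668000/300000 = e^((0.2125 − 0.0453)t) → ln(2.22667) = 0.1672·t
t = 0.80051 / 0.1672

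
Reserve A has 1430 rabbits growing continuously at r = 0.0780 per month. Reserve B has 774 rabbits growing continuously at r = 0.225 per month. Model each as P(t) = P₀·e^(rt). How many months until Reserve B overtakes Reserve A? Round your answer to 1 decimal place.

1430·e^(0.078t) = 774·e^(0.225t)
1430/774 = e^((0.225 − 0.078)t) → ln(1.84755) = 0.147·t
t = 0.61386 / 0.147

t ≈ 4.2 months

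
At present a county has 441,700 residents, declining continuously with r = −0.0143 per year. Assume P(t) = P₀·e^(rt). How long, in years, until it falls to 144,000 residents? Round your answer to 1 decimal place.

144000 = 441700 · e^(-0.0143·t)
t = ln(144000/441700) / -0.0143 = ln(0.32601) / -0.0143 = -1.12082 / -0.0143

t ≈ 78.4 years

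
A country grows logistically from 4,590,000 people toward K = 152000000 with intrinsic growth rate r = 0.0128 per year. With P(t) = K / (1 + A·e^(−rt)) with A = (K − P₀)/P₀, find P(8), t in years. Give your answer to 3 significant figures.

A = (152000000 − 4590000)/4590000 = 32.11547
P(8) = 152000000 / (1 + 32.11547·e^(−0.0128·8)) = 152000000 / (1 + 32.11547·0.902668)
= 152000000 / 29.98962 ≈ 5068420.53

≈ 5,070,000 people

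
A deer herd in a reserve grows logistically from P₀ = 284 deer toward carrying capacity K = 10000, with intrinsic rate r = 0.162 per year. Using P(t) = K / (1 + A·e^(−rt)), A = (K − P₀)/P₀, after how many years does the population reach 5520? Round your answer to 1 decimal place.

t ≈ 23.1 years

A = (10000 − 284)/284 = 34.21127
5520 = 10000/(1 + 34.21127·e^(−0.162t)) → 1 + 34.21127·e^(−0.162t) = 1.81159
e^(−0.162t) = 0.023723 → t = ln(42.15317)/0.162 = 3.74131/0.162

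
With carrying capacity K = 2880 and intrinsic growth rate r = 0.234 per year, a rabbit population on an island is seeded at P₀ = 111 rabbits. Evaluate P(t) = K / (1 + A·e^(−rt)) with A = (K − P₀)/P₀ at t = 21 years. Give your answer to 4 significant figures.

≈ 2,434 rabbits

A = (2880 − 111)/111 = 24.94595
P(21) = 2880 / (1 + 24.94595·e^(−0.234·21)) = 2880 / (1 + 24.94595·0.007343)
= 2880 / 1.18318 ≈ 2434.12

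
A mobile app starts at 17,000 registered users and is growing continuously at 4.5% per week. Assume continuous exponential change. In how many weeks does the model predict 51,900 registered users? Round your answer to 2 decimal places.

51900 = 17000 · e^(0.045·t)
t = ln(51900/17000) / 0.045 = ln(3.05294) / 0.045 = 1.11611 / 0.045

t ≈ 24.80 weeks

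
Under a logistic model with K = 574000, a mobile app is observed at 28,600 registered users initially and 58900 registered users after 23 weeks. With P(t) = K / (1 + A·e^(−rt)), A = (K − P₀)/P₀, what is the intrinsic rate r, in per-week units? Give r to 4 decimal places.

A = (574000 − 28600)/28600 = 19.06993
58900 = 574000/(1 + 19.06993·e^(−r·23)) → e^(−23r) = (9.74533 − 1)/19.06993 = 0.458593
r = −ln(0.458593)/23 = 0.77959/23

r ≈ 0.0339 per week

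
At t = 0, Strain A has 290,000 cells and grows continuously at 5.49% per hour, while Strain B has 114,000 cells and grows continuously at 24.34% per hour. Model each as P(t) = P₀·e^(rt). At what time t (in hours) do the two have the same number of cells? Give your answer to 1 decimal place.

290000·e^(0.0549t) = 114000·e^(0.2434t)
290000/114000 = e^((0.2434 − 0.0549)t) → ln(2.54386) = 0.1885·t
t = 0.93368 / 0.1885

t ≈ 5.0 hours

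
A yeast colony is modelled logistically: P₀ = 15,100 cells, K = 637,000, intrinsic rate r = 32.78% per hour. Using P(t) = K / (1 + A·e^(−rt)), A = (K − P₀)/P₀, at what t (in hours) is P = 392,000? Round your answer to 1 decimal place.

A = (637000 − 15100)/15100 = 41.18543
392000 = 637000/(1 + 41.18543·e^(−0.3278t)) → 1 + 41.18543·e^(−0.3278t) = 1.625
e^(−0.3278t) = 0.015175 → t = ln(65.89669)/0.3278 = 4.18809/0.3278

t ≈ 12.8 hours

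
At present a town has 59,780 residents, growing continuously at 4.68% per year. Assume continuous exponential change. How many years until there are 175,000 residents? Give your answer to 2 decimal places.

175000 = 59780 · e^(0.0468·t)
t = ln(175000/59780) / 0.0468 = ln(2.9274) / 0.0468 = 1.07411 / 0.0468

t ≈ 22.95 years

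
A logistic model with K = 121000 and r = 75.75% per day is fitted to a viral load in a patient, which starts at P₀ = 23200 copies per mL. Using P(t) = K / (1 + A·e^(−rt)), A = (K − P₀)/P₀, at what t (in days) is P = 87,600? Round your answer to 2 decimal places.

t ≈ 3.17 days

A = (121000 − 23200)/23200 = 4.21552
87600 = 121000/(1 + 4.21552·e^(−0.7575t)) → 1 + 4.21552·e^(−0.7575t) = 1.38128
e^(−0.7575t) = 0.090446 → t = ln(11.05627)/0.7575 = 2.403/0.7575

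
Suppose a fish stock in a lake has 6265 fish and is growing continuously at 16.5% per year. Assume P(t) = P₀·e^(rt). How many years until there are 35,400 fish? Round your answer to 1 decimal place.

35400 = 6265 · e^(0.165·t)
t = ln(35400/6265) / 0.165 = ln(5.65044) / 0.165 = 1.73173 / 0.165

t ≈ 10.5 years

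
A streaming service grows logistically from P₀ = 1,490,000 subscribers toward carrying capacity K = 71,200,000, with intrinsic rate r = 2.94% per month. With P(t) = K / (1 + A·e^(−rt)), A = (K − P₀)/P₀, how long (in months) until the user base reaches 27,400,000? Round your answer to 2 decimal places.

t ≈ 114.85 months

A = (71200000 − 1490000)/1490000 = 46.78523
27400000 = 71200000/(1 + 46.78523·e^(−0.0294t)) → 1 + 46.78523·e^(−0.0294t) = 2.59854
e^(−0.0294t) = 0.034168 → t = ln(29.26748)/0.0294 = 3.37648/0.0294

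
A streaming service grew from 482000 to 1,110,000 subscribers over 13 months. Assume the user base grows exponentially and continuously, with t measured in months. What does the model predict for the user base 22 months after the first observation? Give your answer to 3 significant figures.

r = ln(1110000/482000) / 13 ≈ 0.064167 per month
P(22) = 482000 · e^(0.064167·22) = 482000 · 4.10282 ≈ 1977558.77

≈ 1,980,000 subscribers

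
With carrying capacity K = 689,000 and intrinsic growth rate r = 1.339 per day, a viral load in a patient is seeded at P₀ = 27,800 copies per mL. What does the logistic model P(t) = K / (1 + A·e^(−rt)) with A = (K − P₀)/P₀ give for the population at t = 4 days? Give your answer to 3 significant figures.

A = (689000 − 27800)/27800 = 23.78417
P(4) = 689000 / (1 + 23.78417·e^(−1.339·4)) = 689000 / (1 + 23.78417·0.00472)
= 689000 / 1.11226 ≈ 619462.1

≈ 619,000 copies per mL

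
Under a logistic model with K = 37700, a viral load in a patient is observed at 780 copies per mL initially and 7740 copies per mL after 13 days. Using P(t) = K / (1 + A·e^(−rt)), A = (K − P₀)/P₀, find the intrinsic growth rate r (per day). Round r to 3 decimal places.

r ≈ 0.193 per day

A = (37700 − 780)/780 = 47.33333
7740 = 37700/(1 + 47.33333·e^(−r·13)) → e^(−13r) = (4.8708 − 1)/47.33333 = 0.081777
r = −ln(0.081777)/13 = 2.50375/13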